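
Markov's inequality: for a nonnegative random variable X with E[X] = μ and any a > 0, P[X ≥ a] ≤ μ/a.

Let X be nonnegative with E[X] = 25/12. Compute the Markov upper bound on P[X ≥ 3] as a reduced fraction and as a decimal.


μ = E[X] = 25/12, a = 3.
Markov: P[X ≥ 3] ≤ μ/a = (25/12)/3 = 25/36.
Numerically: ≈ 0.69444.
(Since a = 3 > μ = 2.08333, the bound 25/36 is < 1 and informative.)

P[X ≥ 3] ≤ 25/36 ≈ 0.69444.


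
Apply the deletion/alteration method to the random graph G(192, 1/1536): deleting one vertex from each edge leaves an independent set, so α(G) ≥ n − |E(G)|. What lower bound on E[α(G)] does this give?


E[|E(G)|] = C(192, 2)·p = 18336 · (1/1536) = 191/16.
E[α(G)] ≥ n − E[|E(G)|] = 192 − 191/16 = 2881/16.
Numerically: ≈ 180.0625.
(This is only a lower bound; the true E[α(G)] may be larger.)

E[α(G)] ≥ 2881/16 ≈ 180.0625.


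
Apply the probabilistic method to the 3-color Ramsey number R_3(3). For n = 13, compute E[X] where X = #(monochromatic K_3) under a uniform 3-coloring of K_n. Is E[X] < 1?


E[X] = C(13, 3) · 3^{1 − 3} = 286 · 3^{−2} = 286/9.
As a reduced fraction: E[X] = 286/9 ≈ 31.777778.
Is E[X] < 1? NO.
Since E[X] ≥ 1, the first-moment bound is inconclusive at n = 13; it does NOT by itself certify R_3(3) > 13.

E[X] = 286/9 ≈ 31.777778; E[X] ≥ 1; first-moment method inconclusive here.


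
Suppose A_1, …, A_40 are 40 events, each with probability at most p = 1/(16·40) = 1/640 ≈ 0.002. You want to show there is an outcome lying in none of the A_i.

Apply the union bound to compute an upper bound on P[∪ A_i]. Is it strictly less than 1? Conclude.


Union bound: P[∪_{i=1}^{40} A_i] ≤ Σ_i P[A_i] ≤ 40·p = 40·(1/640) = 1/16.
Numerically: 1/16 ≈ 0.062.
Is 1/16 < 1? YES.
Since P[∪ A_i] ≤ 1/16 < 1, the complement has P[∩ A_i^c] ≥ 1 − 1/16 = 15/16 > 0, so some outcome avoids every A_i.

40·p = 1/16 ≈ 0.062; existence CERTIFIED by the union bound.


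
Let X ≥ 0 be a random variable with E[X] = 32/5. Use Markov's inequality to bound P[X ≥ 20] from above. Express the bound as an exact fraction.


μ = E[X] = 32/5, a = 20.
Markov: P[X ≥ 20] ≤ μ/a = (32/5)/20 = 8/25.
Numerically: ≈ 0.3200.
(Since a = 20 > μ = 6.4000, the bound 8/25 is < 1 and informative.)

P[X ≥ 20] ≤ 8/25 ≈ 0.3200.


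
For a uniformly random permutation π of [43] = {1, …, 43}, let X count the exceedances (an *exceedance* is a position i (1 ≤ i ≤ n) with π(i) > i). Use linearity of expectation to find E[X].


Write X = Σ_{i=1}^{43} X_i, where X_i = 1_{π(i) > i}.
For each fixed i, π(i) is uniform over {1, …, 43} (marginal of a uniform permutation), so P[π(i) > i] = (n − i)/n. Summing: Σ_{i=1}^{43} (n − i)/n = (0 + 1 + … + 42)/43 = 43(43 − 1)/(2·43) = (43 − 1)/2.
Hence E[X] = Σ_{i=1}^{43} (43 − i)/43 = 21 ≈ 21.0000.

E[X] = 21 = 21.0000.


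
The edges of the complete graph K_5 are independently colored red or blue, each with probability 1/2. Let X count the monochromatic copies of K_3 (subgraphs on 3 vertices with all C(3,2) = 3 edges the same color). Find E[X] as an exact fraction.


Let X = Σ_S X_S over the C(5, 3) = 10 subsets S of size 3, where X_S = 1 if the K_3 on S is monochromatic.
For a fixed S, the K_3 on S has C(3, 2) = 3 edges. P[all 3 edges red] = (1/2)^3, and likewise for blue, so P[monochromatic] = 2·(1/2)^3 = 2^{1 − 3} = 1/4.
By linearity of expectation: E[X] = C(5, 3) · 2^{1 − 3} = 10 · 1/4 = 5/2.
Numerically: E[X] ≈ 2.50000.

E[X] = C(5,3)·2^(1−C(3,2)) = 5/2 ≈ 2.50000.


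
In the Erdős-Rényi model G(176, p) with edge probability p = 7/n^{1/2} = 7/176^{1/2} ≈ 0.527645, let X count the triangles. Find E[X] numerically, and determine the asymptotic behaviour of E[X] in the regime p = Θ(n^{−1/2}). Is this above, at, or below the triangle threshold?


Number of potential triangles: C(176, 3) = 893200.
Each occurs with probability p³ ≈ (0.527645)³ ≈ 1.46901124e-01.
By linearity: E[X] = C(176, 3)·p³ ≈ 893200 · 1.46901124e-01 ≈ 131212.083823.
Since α = 1/2 < 1, p = c/n^{1/2} ≫ 1/n is above the triangle threshold p ~ 1/n. Asymptotically E[X] ~ (c³/6)·n^{3(1−α)} = (7³/6)·n^{1.5} → ∞; triangles are abundant w.h.p.

E[X] ≈ 131212.083823; in regime p = Θ(1/n^{1/2}) E[X] diverges (above the triangle threshold p ~ 1/n).


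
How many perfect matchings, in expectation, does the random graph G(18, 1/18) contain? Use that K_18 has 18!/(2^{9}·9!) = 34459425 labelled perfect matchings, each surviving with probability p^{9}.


K_18 has 18!/(2^{9}·9!) = 34459425 labelled perfect matchings.
For each such perfect matching H, let X_H = 1 if all 9 edges of H are present in G. Then P[X_H = 1] = p^{9} = (1/18)^{9} = 1/198359290368.
By linearity of expectation: E[X] = Σ_H E[X_H] = 34459425 · p^{9} = 34459425 · 1/198359290368 = 425425/2448880128.
Numerically: E[X] ≈ 0.000173722.

E[X] = 34459425 · (1/18)^{9} = 425425/2448880128 ≈ 0.000173722.


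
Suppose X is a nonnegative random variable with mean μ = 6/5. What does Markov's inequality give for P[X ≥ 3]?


μ = E[X] = 6/5, a = 3.
Markov: P[X ≥ 3] ≤ μ/a = (6/5)/3 = 2/5.
Numerically: ≈ 0.400.
(Since a = 3 > μ = 1.200, the bound 2/5 is < 1 and informative.)

P[X ≥ 3] ≤ 2/5 ≈ 0.400.


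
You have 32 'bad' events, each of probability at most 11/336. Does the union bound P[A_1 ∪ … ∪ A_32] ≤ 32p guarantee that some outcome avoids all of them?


Union bound: P[∪_{i=1}^{32} A_i] ≤ Σ_i P[A_i] ≤ 32·p = 32·(11/336) = 22/21.
Numerically: 22/21 ≈ 1.048.
Is 22/21 < 1? NO.
Since the bound 22/21 is ≥ 1, the union bound is uninformative here; it does NOT by itself certify existence.

32·p = 22/21 ≈ 1.048; existence NOT certified by the union bound.


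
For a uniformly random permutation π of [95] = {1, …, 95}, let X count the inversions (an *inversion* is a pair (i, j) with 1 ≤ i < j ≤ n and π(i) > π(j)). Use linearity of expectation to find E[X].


Write X = Σ X_I over the C(95, 2) = 4465 pairs i < j, with X_I the indicator of one inversion.
There are 4465 indicators.
For each fixed pair i < j, the values π(i) and π(j) are two distinct elements of {1, …, 95} in uniformly random order; by symmetry P[π(i) > π(j)] = 1/2.
By linearity: E[X] = 4465 · (1/2) = C(95, 2) · (1/2) = 4465/2 = 4465/2 ≈ 2232.500000.

E[X] = 4465/2 = 2232.500000.


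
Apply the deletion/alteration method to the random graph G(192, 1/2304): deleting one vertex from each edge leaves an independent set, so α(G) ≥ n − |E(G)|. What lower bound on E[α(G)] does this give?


E[|E(G)|] = C(192, 2)·p = 18336 · (1/2304) = 191/24.
E[α(G)] ≥ n − E[|E(G)|] = 192 − 191/24 = 4417/24.
Numerically: ≈ 184.042.
(This is only a lower bound; the true E[α(G)] may be larger.)

E[α(G)] ≥ 4417/24 ≈ 184.042.


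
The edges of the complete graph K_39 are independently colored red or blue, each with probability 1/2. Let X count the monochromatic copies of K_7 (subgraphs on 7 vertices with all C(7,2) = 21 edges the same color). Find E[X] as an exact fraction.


Let X = Σ_S X_S over the C(39, 7) = 15380937 subsets S of size 7, where X_S = 1 if the K_7 on S is monochromatic.
For a fixed S, the K_7 on S has C(7, 2) = 21 edges. P[all 21 edges red] = (1/2)^21, and likewise for blue, so P[monochromatic] = 2·(1/2)^21 = 2^{1 − 21} = 1/1048576.
By linearity: E[X] = C(39, 7) · 2^{1 − 21} = 15380937 · 1/1048576 = 15380937/1048576.
Numerically: E[X] ≈ 14.6684.

E[X] = C(39,7)·2^(1−C(7,2)) = 15380937/1048576 ≈ 14.6684.


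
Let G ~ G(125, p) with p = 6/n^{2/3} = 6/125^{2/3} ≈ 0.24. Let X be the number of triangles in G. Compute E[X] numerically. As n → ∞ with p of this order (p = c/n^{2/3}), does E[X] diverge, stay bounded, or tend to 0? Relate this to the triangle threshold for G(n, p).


Number of potential triangles: C(125, 3) = 317750.
Each occurs with probability p³ ≈ (0.24)³ ≈ 1.3824000e-02.
By linearity: E[X] = C(125, 3)·p³ ≈ 317750 · 1.3824000e-02 ≈ 4392.57600.
Since α = 2/3 < 1, p = c/n^{2/3} ≫ 1/n is above the triangle threshold p ~ 1/n. Asymptotically E[X] ~ (c³/6)·n^{3(1−α)} = (6³/6)·n^{1} → ∞; triangles are abundant w.h.p.

E[X] ≈ 4392.57600; in regime p = Θ(1/n^{2/3}) E[X] diverges (above the triangle threshold p ~ 1/n).


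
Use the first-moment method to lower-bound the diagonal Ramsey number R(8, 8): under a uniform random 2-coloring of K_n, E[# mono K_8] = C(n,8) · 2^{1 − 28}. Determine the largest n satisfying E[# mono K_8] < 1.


We need C(n, 8) · 2^{1 − 28} < 1, i.e. C(n, 8) < 2^{28 − 1} = 134217728.
Check values of n near the boundary:
  n = 40: C(40, 8) = 76904685; 76904685 < 134217728? YES
  n = 41: C(41, 8) = 95548245; 95548245 < 134217728? YES
  n = 42: C(42, 8) = 118030185; 118030185 < 134217728? YES
  n = 43: C(43, 8) = 145008513; 145008513 < 134217728? NO
  n = 44: C(44, 8) = 177232627; 177232627 < 134217728? NO
  n = 45: C(45, 8) = 215553195; 215553195 < 134217728? NO
The largest n with C(n, 8) < 134217728 is n = 42 (where E[X] = 118030185/134217728 ≈ 0.8793934). Hence R(8, 8) > 42, i.e. R(8, 8) ≥ 43.

Largest n = 42; hence R(8, 8) > 42.


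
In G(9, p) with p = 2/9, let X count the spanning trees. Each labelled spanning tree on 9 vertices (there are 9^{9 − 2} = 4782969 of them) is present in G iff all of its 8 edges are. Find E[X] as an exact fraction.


K_9 has 9^{9 − 2} = 4782969 labelled spanning trees.
For each such spanning tree H, let X_H = 1 if all 8 edges of H are present in G. Then P[X_H = 1] = p^{8} = (2/9)^{8} = 256/43046721.
By linearity: E[X] = Σ_H E[X_H] = 4782969 · p^{8} = 4782969 · 256/43046721 = 256/9.
Numerically: E[X] ≈ 28.444.

E[X] = 4782969 · (2/9)^{8} = 256/9 ≈ 28.444.


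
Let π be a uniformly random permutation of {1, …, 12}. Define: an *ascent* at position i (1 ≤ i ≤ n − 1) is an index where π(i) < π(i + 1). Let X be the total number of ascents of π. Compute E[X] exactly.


Write X = Σ X_I over i = 1, …, 11, with X_I the indicator of one ascent.
There are 11 indicators.
For each fixed i, the pair (π(i), π(i+1)) is a uniformly random ordered pair of distinct values from {1, …, 12}; by symmetry P[π(i) < π(i+1)] = 1/2.
By linearity: E[X] = 11 · (1/2) = (12 − 1) · (1/2) = 11/2 ≈ 5.5000.

E[X] = 11/2 = 5.5000.


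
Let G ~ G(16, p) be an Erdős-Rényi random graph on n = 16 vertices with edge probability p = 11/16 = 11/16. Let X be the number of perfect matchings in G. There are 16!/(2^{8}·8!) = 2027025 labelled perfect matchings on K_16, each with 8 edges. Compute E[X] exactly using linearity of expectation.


K_16 has 16!/(2^{8}·8!) = 2027025 labelled perfect matchings.
For each such perfect matching H, let X_H = 1 if all 8 edges of H are present in G. Then P[X_H = 1] = p^{8} = (11/16)^{8} = 214358881/4294967296.
By linearity: E[X] = Σ_H E[X_H] = 2027025 · p^{8} = 2027025 · 214358881/4294967296 = 434510810759025/4294967296.
Numerically: E[X] ≈ 1.01e+05.

E[X] = 2027025 · (11/16)^{8} = 434510810759025/4294967296 ≈ 1.01e+05.


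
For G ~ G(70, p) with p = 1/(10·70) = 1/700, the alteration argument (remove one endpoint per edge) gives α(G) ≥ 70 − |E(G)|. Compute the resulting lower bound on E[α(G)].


E[|E(G)|] = C(70, 2)·p = 2415 · (1/700) = 69/20.
E[α(G)] ≥ n − E[|E(G)|] = 70 − 69/20 = 1331/20.
Numerically: ≈ 66.55000.
(This is only a lower bound; the true E[α(G)] may be larger.)

E[α(G)] ≥ 1331/20 ≈ 66.55000.


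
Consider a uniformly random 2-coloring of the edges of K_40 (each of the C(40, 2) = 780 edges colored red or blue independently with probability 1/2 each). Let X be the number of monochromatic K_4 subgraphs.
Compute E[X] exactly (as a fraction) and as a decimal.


Let X = Σ_S X_S over the C(40, 4) = 91390 subsets S of size 4, where X_S = 1 if the K_4 on S is monochromatic.
For a fixed S, the K_4 on S has C(4, 2) = 6 edges. P[all 6 edges red] = (1/2)^6, and likewise for blue, so P[monochromatic] = 2·(1/2)^6 = 2^{1 − 6} = 1/32.
By linearity of expectation: E[X] = C(40, 4) · 2^{1 − 6} = 91390 · 1/32 = 45695/16.
Numerically: E[X] ≈ 2855.93750.

E[X] = C(40,4)·2^(1−C(4,2)) = 45695/16 ≈ 2855.93750.


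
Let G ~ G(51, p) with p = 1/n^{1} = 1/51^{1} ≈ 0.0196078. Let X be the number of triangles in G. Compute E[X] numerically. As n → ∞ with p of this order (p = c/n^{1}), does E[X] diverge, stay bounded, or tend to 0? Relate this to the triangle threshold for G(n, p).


Number of potential triangles: C(51, 3) = 20825.
Each occurs with probability p³ ≈ (0.0196078)³ ≈ 7.53857868e-06.
By linearity: E[X] = C(51, 3)·p³ ≈ 20825 · 7.53857868e-06 ≈ 0.156991.
Here α = 1, so p = 1/n is exactly at the triangle threshold p ~ 1/n. Asymptotically E[X] → c³/6 = 1³/6 = 1/6 ≈ 0.166667, a bounded constant. In this regime the triangle count is asymptotically Poisson(c³/6).

E[X] ≈ 0.156991; in regime p = Θ(1/n^{1}) E[X] stays bounded (at the triangle threshold p ~ 1/n).


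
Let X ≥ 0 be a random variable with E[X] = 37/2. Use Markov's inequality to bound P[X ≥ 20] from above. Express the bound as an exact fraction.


μ = E[X] = 37/2, a = 20.
Markov: P[X ≥ 20] ≤ μ/a = (37/2)/20 = 37/40.
Numerically: ≈ 0.92500.
(Since a = 20 > μ = 18.50000, the bound 37/40 is < 1 and informative.)

P[X ≥ 20] ≤ 37/40 ≈ 0.92500.


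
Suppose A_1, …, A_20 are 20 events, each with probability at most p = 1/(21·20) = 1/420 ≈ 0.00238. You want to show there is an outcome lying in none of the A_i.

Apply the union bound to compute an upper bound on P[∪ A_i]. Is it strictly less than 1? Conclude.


Union bound: P[∪_{i=1}^{20} A_i] ≤ Σ_i P[A_i] ≤ 20·p = 20·(1/420) = 1/21.
Numerically: 1/21 ≈ 0.04762.
Is 1/21 < 1? YES.
Since P[∪ A_i] ≤ 1/21 < 1, the complement has P[∩ A_i^c] ≥ 1 − 1/21 = 20/21 > 0, so some outcome avoids every A_i.

20·p = 1/21 ≈ 0.04762; existence CERTIFIED by the union bound.


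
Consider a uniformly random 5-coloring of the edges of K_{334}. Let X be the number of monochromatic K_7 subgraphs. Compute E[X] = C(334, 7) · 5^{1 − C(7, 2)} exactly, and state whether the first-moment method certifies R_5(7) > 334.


E[X] = C(334, 7) · 5^{1 − 21} = 86359460961576 · 5^{−20} = 86359460961576/95367431640625.
As a reduced fraction: E[X] = 86359460961576/95367431640625 ≈ 0.906.
Is E[X] < 1? YES.
Since E[X] < 1, there exists a 5-coloring of K_{334} with no monochromatic K_7; hence R_5(7) > 334.

E[X] = 86359460961576/95367431640625 ≈ 0.906; E[X] < 1, so R_5(7) > 334.


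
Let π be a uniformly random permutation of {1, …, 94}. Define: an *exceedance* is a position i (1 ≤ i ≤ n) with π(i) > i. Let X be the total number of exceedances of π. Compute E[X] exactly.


Write X = Σ_{i=1}^{94} X_i, where X_i = 1_{π(i) > i}.
For each fixed i, π(i) is uniform over {1, …, 94} (marginal of a uniform permutation), so P[π(i) > i] = (n − i)/n. Summing: Σ_{i=1}^{94} (n − i)/n = (0 + 1 + … + 93)/94 = 94(94 − 1)/(2·94) = (94 − 1)/2.
Hence E[X] = Σ_{i=1}^{94} (94 − i)/94 = 93/2 ≈ 46.50000.

E[X] = 93/2 = 46.50000.


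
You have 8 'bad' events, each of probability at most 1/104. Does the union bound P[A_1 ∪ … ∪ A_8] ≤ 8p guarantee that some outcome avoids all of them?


Union bound: P[∪_{i=1}^{8} A_i] ≤ Σ_i P[A_i] ≤ 8·p = 8·(1/104) = 1/13.
Numerically: 1/13 ≈ 0.076923.
Is 1/13 < 1? YES.
Since P[∪ A_i] ≤ 1/13 < 1, the complement has P[∩ A_i^c] ≥ 1 − 1/13 = 12/13 > 0, so some outcome avoids every A_i.

8·p = 1/13 ≈ 0.076923; existence CERTIFIED by the union bound.


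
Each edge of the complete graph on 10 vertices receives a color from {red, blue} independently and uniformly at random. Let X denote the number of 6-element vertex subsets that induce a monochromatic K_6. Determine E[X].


Let X = Σ_S X_S over the C(10, 6) = 210 subsets S of size 6, where X_S = 1 if the K_6 on S is monochromatic.
For a fixed S, the K_6 on S has C(6, 2) = 15 edges. P[all 15 edges red] = (1/2)^15, and likewise for blue, so P[monochromatic] = 2·(1/2)^15 = 2^{1 − 15} = 1/16384.
Summing: E[X] = C(10, 6) · 2^{1 − 15} = 210 · 1/16384 = 105/8192.
Numerically: E[X] ≈ 0.013.

E[X] = C(10,6)·2^(1−C(6,2)) = 105/8192 ≈ 0.013.


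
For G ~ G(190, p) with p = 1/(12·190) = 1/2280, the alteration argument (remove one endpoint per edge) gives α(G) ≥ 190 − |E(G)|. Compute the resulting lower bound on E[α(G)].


E[|E(G)|] = C(190, 2)·p = 17955 · (1/2280) = 63/8.
E[α(G)] ≥ n − E[|E(G)|] = 190 − 63/8 = 1457/8.
Numerically: ≈ 182.125.
(This is only a lower bound; the true E[α(G)] may be larger.)

E[α(G)] ≥ 1457/8 ≈ 182.125.


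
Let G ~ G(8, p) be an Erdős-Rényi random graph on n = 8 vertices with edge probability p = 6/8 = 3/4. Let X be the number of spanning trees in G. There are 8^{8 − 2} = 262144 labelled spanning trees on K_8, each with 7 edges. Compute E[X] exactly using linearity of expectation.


K_8 has 8^{8 − 2} = 262144 labelled spanning trees.
For each such spanning tree H, let X_H = 1 if all 7 edges of H are present in G. Then P[X_H = 1] = p^{7} = (3/4)^{7} = 2187/16384.
Summing the indicators: E[X] = Σ_H E[X_H] = 262144 · p^{7} = 262144 · 2187/16384 = 34992.
Numerically: E[X] ≈ 3.5e+04.

E[X] = 262144 · (3/4)^{7} = 34992 ≈ 3.5e+04.


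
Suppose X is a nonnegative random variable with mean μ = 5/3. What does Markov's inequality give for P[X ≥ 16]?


μ = E[X] = 5/3, a = 16.
Markov: P[X ≥ 16] ≤ μ/a = (5/3)/16 = 5/48.
Numerically: ≈ 0.1042.
(Since a = 16 > μ = 1.6667, the bound 5/48 is < 1 and informative.)

P[X ≥ 16] ≤ 5/48 ≈ 0.1042.


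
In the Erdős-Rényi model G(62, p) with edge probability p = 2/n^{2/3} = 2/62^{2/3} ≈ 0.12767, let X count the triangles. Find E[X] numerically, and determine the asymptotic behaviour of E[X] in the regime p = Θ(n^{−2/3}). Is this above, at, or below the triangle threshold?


Number of potential triangles: C(62, 3) = 37820.
Each occurs with probability p³ ≈ (0.12767)³ ≈ 2.0811655e-03.
By linearity: E[X] = C(62, 3)·p³ ≈ 37820 · 2.0811655e-03 ≈ 78.70968.
Since α = 2/3 < 1, p = c/n^{2/3} ≫ 1/n is above the triangle threshold p ~ 1/n. Asymptotically E[X] ~ (c³/6)·n^{3(1−α)} = (2³/6)·n^{1} → ∞; triangles are abundant w.h.p.

E[X] ≈ 78.70968; in regime p = Θ(1/n^{2/3}) E[X] diverges (above the triangle threshold p ~ 1/n).


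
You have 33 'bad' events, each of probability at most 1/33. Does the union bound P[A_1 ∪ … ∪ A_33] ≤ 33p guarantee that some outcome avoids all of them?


Union bound: P[∪_{i=1}^{33} A_i] ≤ Σ_i P[A_i] ≤ 33·p = 33·(1/33) = 1.
Numerically: 1 ≈ 1.0000.
Is 1 < 1? NO.
Since the bound 1 is ≥ 1, the union bound is uninformative here; it does NOT by itself certify existence.

33·p = 1 ≈ 1.0000; existence NOT certified by the union bound.


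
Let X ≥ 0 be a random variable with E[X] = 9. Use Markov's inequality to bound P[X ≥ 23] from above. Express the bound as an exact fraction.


μ = E[X] = 9, a = 23.
Markov: P[X ≥ 23] ≤ μ/a = (9)/23 = 9/23.
Numerically: ≈ 0.3913.
(Since a = 23 > μ = 9.0000, the bound 9/23 is < 1 and informative.)

P[X ≥ 23] ≤ 9/23 ≈ 0.3913.


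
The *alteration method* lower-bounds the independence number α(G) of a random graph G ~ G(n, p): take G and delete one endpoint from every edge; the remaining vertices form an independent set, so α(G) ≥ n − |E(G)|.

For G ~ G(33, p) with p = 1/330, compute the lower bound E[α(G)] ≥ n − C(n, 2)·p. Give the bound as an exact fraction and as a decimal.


E[|E(G)|] = C(33, 2)·p = 528 · (1/330) = 8/5.
E[α(G)] ≥ n − E[|E(G)|] = 33 − 8/5 = 157/5.
Numerically: ≈ 31.400000.
(This is only a lower bound; the true E[α(G)] may be larger.)

E[α(G)] ≥ 157/5 ≈ 31.400000.


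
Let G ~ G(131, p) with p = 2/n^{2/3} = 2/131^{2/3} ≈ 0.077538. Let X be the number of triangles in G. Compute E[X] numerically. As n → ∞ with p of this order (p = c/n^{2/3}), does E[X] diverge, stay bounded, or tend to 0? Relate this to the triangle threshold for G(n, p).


Number of potential triangles: C(131, 3) = 366145.
Each occurs with probability p³ ≈ (0.077538)³ ≈ 4.6617330e-04.
By linearity: E[X] = C(131, 3)·p³ ≈ 366145 · 4.6617330e-04 ≈ 170.68702.
Since α = 2/3 < 1, p = c/n^{2/3} ≫ 1/n is above the triangle threshold p ~ 1/n. Asymptotically E[X] ~ (c³/6)·n^{3(1−α)} = (2³/6)·n^{1} → ∞; triangles are abundant w.h.p.

E[X] ≈ 170.68702; in regime p = Θ(1/n^{2/3}) E[X] diverges (above the triangle threshold p ~ 1/n).


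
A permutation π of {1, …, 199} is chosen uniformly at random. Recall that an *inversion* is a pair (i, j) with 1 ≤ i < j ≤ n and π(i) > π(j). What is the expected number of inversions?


Write X = Σ X_I over the C(199, 2) = 19701 pairs i < j, with X_I the indicator of one inversion.
There are 19701 indicators.
For each fixed pair i < j, the values π(i) and π(j) are two distinct elements of {1, …, 199} in uniformly random order; by symmetry P[π(i) > π(j)] = 1/2.
By linearity: E[X] = 19701 · (1/2) = C(199, 2) · (1/2) = 19701/2 = 19701/2 ≈ 9850.500.

E[X] = 19701/2 = 9850.500.


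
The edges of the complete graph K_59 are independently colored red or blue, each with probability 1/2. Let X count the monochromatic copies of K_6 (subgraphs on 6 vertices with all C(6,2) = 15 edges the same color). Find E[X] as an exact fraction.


Let X = Σ_S X_S over the C(59, 6) = 45057474 subsets S of size 6, where X_S = 1 if the K_6 on S is monochromatic.
For a fixed S, the K_6 on S has C(6, 2) = 15 edges. P[all 15 edges red] = (1/2)^15, and likewise for blue, so P[monochromatic] = 2·(1/2)^15 = 2^{1 − 15} = 1/16384.
By linearity of expectation: E[X] = C(59, 6) · 2^{1 − 15} = 45057474 · 1/16384 = 22528737/8192.
Numerically: E[X] ≈ 2750.08997.

E[X] = C(59,6)·2^(1−C(6,2)) = 22528737/8192 ≈ 2750.08997.


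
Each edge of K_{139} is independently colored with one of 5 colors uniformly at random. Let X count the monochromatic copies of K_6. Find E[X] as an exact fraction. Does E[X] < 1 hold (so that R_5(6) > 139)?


E[X] = C(139, 6) · 5^{1 − 15} = 8979650478 · 5^{−14} = 8979650478/6103515625.
As a reduced fraction: E[X] = 8979650478/6103515625 ≈ 1.47123.
Is E[X] < 1? NO.
Since E[X] ≥ 1, the first-moment bound is inconclusive at n = 139; it does NOT by itself certify R_5(6) > 139.

E[X] = 8979650478/6103515625 ≈ 1.47123; E[X] ≥ 1; first-moment method inconclusive here.


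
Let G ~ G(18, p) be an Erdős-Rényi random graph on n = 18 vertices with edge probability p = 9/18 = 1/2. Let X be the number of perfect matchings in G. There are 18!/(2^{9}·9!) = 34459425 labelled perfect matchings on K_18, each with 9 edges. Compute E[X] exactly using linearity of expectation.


K_18 has 18!/(2^{9}·9!) = 34459425 labelled perfect matchings.
For each such perfect matching H, let X_H = 1 if all 9 edges of H are present in G. Then P[X_H = 1] = p^{9} = (1/2)^{9} = 1/512.
Summing the indicators: E[X] = Σ_H E[X_H] = 34459425 · p^{9} = 34459425 · 1/512 = 34459425/512.
Numerically: E[X] ≈ 67304.

E[X] = 34459425 · (1/2)^{9} = 34459425/512 ≈ 67304.


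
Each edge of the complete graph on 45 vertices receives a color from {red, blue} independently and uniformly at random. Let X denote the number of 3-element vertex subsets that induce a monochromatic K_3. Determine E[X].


Let X = Σ_S X_S over the C(45, 3) = 14190 subsets S of size 3, where X_S = 1 if the K_3 on S is monochromatic.
For a fixed S, the K_3 on S has C(3, 2) = 3 edges. P[all 3 edges red] = (1/2)^3, and likewise for blue, so P[monochromatic] = 2·(1/2)^3 = 2^{1 − 3} = 1/4.
By linearity: E[X] = C(45, 3) · 2^{1 − 3} = 14190 · 1/4 = 7095/2.
Numerically: E[X] ≈ 3547.500000.

E[X] = C(45,3)·2^(1−C(3,2)) = 7095/2 ≈ 3547.500000.


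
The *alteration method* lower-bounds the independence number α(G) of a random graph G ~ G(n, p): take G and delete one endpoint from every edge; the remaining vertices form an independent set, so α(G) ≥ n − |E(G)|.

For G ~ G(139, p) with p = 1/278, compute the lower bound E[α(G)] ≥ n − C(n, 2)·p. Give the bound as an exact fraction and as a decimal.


E[|E(G)|] = C(139, 2)·p = 9591 · (1/278) = 69/2.
E[α(G)] ≥ n − E[|E(G)|] = 139 − 69/2 = 209/2.
Numerically: ≈ 104.500.
(This is only a lower bound; the true E[α(G)] may be larger.)

E[α(G)] ≥ 209/2 ≈ 104.500.


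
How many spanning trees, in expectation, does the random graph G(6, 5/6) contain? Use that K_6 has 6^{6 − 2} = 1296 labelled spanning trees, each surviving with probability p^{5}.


K_6 has 6^{6 − 2} = 1296 labelled spanning trees.
For each such spanning tree H, let X_H = 1 if all 5 edges of H are present in G. Then P[X_H = 1] = p^{5} = (5/6)^{5} = 3125/7776.
By linearity of expectation: E[X] = Σ_H E[X_H] = 1296 · p^{5} = 1296 · 3125/7776 = 3125/6.
Numerically: E[X] ≈ 520.83.

E[X] = 1296 · (5/6)^{5} = 3125/6 ≈ 520.83.


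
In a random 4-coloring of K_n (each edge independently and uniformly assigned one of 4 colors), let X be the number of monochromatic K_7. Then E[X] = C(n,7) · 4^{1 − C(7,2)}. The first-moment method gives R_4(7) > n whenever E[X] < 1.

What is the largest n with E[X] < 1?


We need C(n, 7) · 4^{1 − 21} < 1, i.e. C(n, 7) < 4^{21 − 1} = 1099511627776.
Check values of n near the boundary:
  n = 176: C(176, 7) = 919790691600; 919790691600 < 1099511627776? YES
  n = 177: C(177, 7) = 957664425960; 957664425960 < 1099511627776? YES
  n = 178: C(178, 7) = 996867063280; 996867063280 < 1099511627776? YES
  n = 179: C(179, 7) = 1037437234460; 1037437234460 < 1099511627776? YES
  n = 180: C(180, 7) = 1079414463600; 1079414463600 < 1099511627776? YES
  n = 181: C(181, 7) = 1122839183400; 1122839183400 < 1099511627776? NO
  n = 182: C(182, 7) = 1167752750736; 1167752750736 < 1099511627776? NO
  n = 183: C(183, 7) = 1214197462413; 1214197462413 < 1099511627776? NO
The largest n with C(n, 7) < 1099511627776 is n = 180 (where E[X] = 67463403975/68719476736 ≈ 0.98172). Hence R_4(7) > 180, i.e. R_4(7) ≥ 181.

Largest n = 180; hence R_4(7) > 180.


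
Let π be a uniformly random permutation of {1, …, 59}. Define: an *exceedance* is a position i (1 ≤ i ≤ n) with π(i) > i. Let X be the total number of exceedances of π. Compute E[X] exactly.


Write X = Σ_{i=1}^{59} X_i, where X_i = 1_{π(i) > i}.
For each fixed i, π(i) is uniform over {1, …, 59} (marginal of a uniform permutation), so P[π(i) > i] = (n − i)/n. Summing: Σ_{i=1}^{59} (n − i)/n = (0 + 1 + … + 58)/59 = 59(59 − 1)/(2·59) = (59 − 1)/2.
Hence E[X] = Σ_{i=1}^{59} (59 − i)/59 = 29 ≈ 29.00000.

E[X] = 29 = 29.00000.


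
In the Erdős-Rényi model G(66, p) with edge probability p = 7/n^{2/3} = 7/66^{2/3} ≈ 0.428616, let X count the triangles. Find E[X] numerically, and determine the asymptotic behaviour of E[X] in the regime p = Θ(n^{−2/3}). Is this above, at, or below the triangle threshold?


Number of potential triangles: C(66, 3) = 45760.
Each occurs with probability p³ ≈ (0.428616)³ ≈ 7.87419651e-02.
By linearity: E[X] = C(66, 3)·p³ ≈ 45760 · 7.87419651e-02 ≈ 3603.232323.
Since α = 2/3 < 1, p = c/n^{2/3} ≫ 1/n is above the triangle threshold p ~ 1/n. Asymptotically E[X] ~ (c³/6)·n^{3(1−α)} = (7³/6)·n^{1} → ∞; triangles are abundant w.h.p.

E[X] ≈ 3603.232323; in regime p = Θ(1/n^{2/3}) E[X] diverges (above the triangle threshold p ~ 1/n).


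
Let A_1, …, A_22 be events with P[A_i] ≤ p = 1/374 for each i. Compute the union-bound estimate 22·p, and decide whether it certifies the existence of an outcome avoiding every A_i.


Union bound: P[∪_{i=1}^{22} A_i] ≤ Σ_i P[A_i] ≤ 22·p = 22·(1/374) = 1/17.
Numerically: 1/17 ≈ 0.05882.
Is 1/17 < 1? YES.
Since P[∪ A_i] ≤ 1/17 < 1, the complement has P[∩ A_i^c] ≥ 1 − 1/17 = 16/17 > 0, so some outcome avoids every A_i.

22·p = 1/17 ≈ 0.05882; existence CERTIFIED by the union bound.


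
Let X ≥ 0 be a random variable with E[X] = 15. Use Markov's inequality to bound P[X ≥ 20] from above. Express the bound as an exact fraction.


μ = E[X] = 15, a = 20.
Markov: P[X ≥ 20] ≤ μ/a = (15)/20 = 3/4.
Numerically: ≈ 0.75000.
(Since a = 20 > μ = 15.00000, the bound 3/4 is < 1 and informative.)

P[X ≥ 20] ≤ 3/4 ≈ 0.75000.


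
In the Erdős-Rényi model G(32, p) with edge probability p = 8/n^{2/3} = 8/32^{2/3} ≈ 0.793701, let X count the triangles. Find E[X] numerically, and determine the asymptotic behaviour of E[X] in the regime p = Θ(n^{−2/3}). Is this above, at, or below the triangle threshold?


Number of potential triangles: C(32, 3) = 4960.
Each occurs with probability p³ ≈ (0.793701)³ ≈ 5.00000000e-01.
By linearity: E[X] = C(32, 3)·p³ ≈ 4960 · 5.00000000e-01 ≈ 2480.000000.
Since α = 2/3 < 1, p = c/n^{2/3} ≫ 1/n is above the triangle threshold p ~ 1/n. Asymptotically E[X] ~ (c³/6)·n^{3(1−α)} = (8³/6)·n^{1} → ∞; triangles are abundant w.h.p.

E[X] ≈ 2480.000000; in regime p = Θ(1/n^{2/3}) E[X] diverges (above the triangle threshold p ~ 1/n).


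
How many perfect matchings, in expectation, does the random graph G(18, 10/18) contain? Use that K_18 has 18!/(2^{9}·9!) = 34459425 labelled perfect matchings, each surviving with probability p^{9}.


K_18 has 18!/(2^{9}·9!) = 34459425 labelled perfect matchings.
For each such perfect matching H, let X_H = 1 if all 9 edges of H are present in G. Then P[X_H = 1] = p^{9} = (5/9)^{9} = 1953125/387420489.
Summing the indicators: E[X] = Σ_H E[X_H] = 34459425 · p^{9} = 34459425 · 1953125/387420489 = 830908203125/4782969.
Numerically: E[X] ≈ 1.737e+05.

E[X] = 34459425 · (5/9)^{9} = 830908203125/4782969 ≈ 1.737e+05.


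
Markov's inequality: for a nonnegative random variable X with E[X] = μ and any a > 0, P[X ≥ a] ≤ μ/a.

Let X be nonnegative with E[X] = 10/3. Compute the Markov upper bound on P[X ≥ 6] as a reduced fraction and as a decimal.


μ = E[X] = 10/3, a = 6.
Markov: P[X ≥ 6] ≤ μ/a = (10/3)/6 = 5/9.
Numerically: ≈ 0.555556.
(Since a = 6 > μ = 3.333333, the bound 5/9 is < 1 and informative.)

P[X ≥ 6] ≤ 5/9 ≈ 0.555556.


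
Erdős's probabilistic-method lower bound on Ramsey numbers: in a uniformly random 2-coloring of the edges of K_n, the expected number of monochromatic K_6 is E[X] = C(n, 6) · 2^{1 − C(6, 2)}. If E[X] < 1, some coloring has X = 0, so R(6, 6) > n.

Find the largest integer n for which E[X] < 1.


We need C(n, 6) · 2^{1 − 15} < 1, i.e. C(n, 6) < 2^{15 − 1} = 16384.
Check values of n near the boundary:
  n = 12: C(12, 6) = 924; 924 < 16384? YES
  n = 13: C(13, 6) = 1716; 1716 < 16384? YES
  n = 14: C(14, 6) = 3003; 3003 < 16384? YES
  n = 15: C(15, 6) = 5005; 5005 < 16384? YES
  n = 16: C(16, 6) = 8008; 8008 < 16384? YES
  n = 17: C(17, 6) = 12376; 12376 < 16384? YES
  n = 18: C(18, 6) = 18564; 18564 < 16384? NO
The largest n with C(n, 6) < 16384 is n = 17 (where E[X] = 1547/2048 ≈ 0.755371). Hence R(6, 6) > 17, i.e. R(6, 6) ≥ 18.

Largest n = 17; hence R(6, 6) > 17.


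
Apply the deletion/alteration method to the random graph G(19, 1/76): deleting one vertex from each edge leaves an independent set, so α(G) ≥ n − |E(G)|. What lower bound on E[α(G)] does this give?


E[|E(G)|] = C(19, 2)·p = 171 · (1/76) = 9/4.
E[α(G)] ≥ n − E[|E(G)|] = 19 − 9/4 = 67/4.
Numerically: ≈ 16.750000.
(This is only a lower bound; the true E[α(G)] may be larger.)

E[α(G)] ≥ 67/4 ≈ 16.750000.


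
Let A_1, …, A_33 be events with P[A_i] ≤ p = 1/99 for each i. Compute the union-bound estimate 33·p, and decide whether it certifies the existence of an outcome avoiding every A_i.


Union bound: P[∪_{i=1}^{33} A_i] ≤ Σ_i P[A_i] ≤ 33·p = 33·(1/99) = 1/3.
Numerically: 1/3 ≈ 0.333333.
Is 1/3 < 1? YES.
Since P[∪ A_i] ≤ 1/3 < 1, the complement has P[∩ A_i^c] ≥ 1 − 1/3 = 2/3 > 0, so some outcome avoids every A_i.

33·p = 1/3 ≈ 0.333333; existence CERTIFIED by the union bound.


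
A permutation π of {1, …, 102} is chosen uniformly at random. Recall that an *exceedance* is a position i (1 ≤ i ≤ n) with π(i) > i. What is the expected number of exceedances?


Write X = Σ_{i=1}^{102} X_i, where X_i = 1_{π(i) > i}.
For each fixed i, π(i) is uniform over {1, …, 102} (marginal of a uniform permutation), so P[π(i) > i] = (n − i)/n. Summing: Σ_{i=1}^{102} (n − i)/n = (0 + 1 + … + 101)/102 = 102(102 − 1)/(2·102) = (102 − 1)/2.
Hence E[X] = Σ_{i=1}^{102} (102 − i)/102 = 101/2 ≈ 50.5000.

E[X] = 101/2 = 50.5000.


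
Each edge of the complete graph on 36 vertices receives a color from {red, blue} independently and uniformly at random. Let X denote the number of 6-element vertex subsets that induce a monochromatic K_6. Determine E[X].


Let X = Σ_S X_S over the C(36, 6) = 1947792 subsets S of size 6, where X_S = 1 if the K_6 on S is monochromatic.
For a fixed S, the K_6 on S has C(6, 2) = 15 edges. P[all 15 edges red] = (1/2)^15, and likewise for blue, so P[monochromatic] = 2·(1/2)^15 = 2^{1 − 15} = 1/16384.
Summing: E[X] = C(36, 6) · 2^{1 − 15} = 1947792 · 1/16384 = 121737/1024.
Numerically: E[X] ≈ 118.884.

E[X] = C(36,6)·2^(1−C(6,2)) = 121737/1024 ≈ 118.884.


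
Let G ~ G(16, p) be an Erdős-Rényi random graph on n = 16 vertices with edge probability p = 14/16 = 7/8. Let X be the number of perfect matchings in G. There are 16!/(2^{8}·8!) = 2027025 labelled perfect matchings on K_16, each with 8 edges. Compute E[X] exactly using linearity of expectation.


K_16 has 16!/(2^{8}·8!) = 2027025 labelled perfect matchings.
For each such perfect matching H, let X_H = 1 if all 8 edges of H are present in G. Then P[X_H = 1] = p^{8} = (7/8)^{8} = 5764801/16777216.
Summing the indicators: E[X] = Σ_H E[X_H] = 2027025 · p^{8} = 2027025 · 5764801/16777216 = 11685395747025/16777216.
Numerically: E[X] ≈ 696504.

E[X] = 2027025 · (7/8)^{8} = 11685395747025/16777216 ≈ 696504.


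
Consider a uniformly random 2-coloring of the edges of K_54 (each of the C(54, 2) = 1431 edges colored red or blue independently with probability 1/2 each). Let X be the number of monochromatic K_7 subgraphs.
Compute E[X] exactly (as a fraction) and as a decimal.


Let X = Σ_S X_S over the C(54, 7) = 177100560 subsets S of size 7, where X_S = 1 if the K_7 on S is monochromatic.
For a fixed S, the K_7 on S has C(7, 2) = 21 edges. P[all 21 edges red] = (1/2)^21, and likewise for blue, so P[monochromatic] = 2·(1/2)^21 = 2^{1 − 21} = 1/1048576.
By linearity of expectation: E[X] = C(54, 7) · 2^{1 − 21} = 177100560 · 1/1048576 = 11068785/65536.
Numerically: E[X] ≈ 168.896.

E[X] = C(54,7)·2^(1−C(7,2)) = 11068785/65536 ≈ 168.896.


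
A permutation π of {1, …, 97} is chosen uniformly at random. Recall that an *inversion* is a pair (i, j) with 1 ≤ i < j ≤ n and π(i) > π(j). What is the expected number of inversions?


Write X = Σ X_I over the C(97, 2) = 4656 pairs i < j, with X_I the indicator of one inversion.
There are 4656 indicators.
For each fixed pair i < j, the values π(i) and π(j) are two distinct elements of {1, …, 97} in uniformly random order; by symmetry P[π(i) > π(j)] = 1/2.
By linearity: E[X] = 4656 · (1/2) = C(97, 2) · (1/2) = 4656/2 = 2328 ≈ 2328.000000.

E[X] = 2328 = 2328.000000.


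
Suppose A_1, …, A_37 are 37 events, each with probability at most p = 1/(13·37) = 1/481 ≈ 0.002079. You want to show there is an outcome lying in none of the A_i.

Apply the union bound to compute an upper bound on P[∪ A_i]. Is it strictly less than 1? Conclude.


Union bound: P[∪_{i=1}^{37} A_i] ≤ Σ_i P[A_i] ≤ 37·p = 37·(1/481) = 1/13.
Numerically: 1/13 ≈ 0.076923.
Is 1/13 < 1? YES.
Since P[∪ A_i] ≤ 1/13 < 1, the complement has P[∩ A_i^c] ≥ 1 − 1/13 = 12/13 > 0, so some outcome avoids every A_i.

37·p = 1/13 ≈ 0.076923; existence CERTIFIED by the union bound.


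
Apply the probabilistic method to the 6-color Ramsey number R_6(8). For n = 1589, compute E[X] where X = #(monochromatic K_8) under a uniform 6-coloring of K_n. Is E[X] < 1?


E[X] = C(1589, 8) · 6^{1 − 28} = 990389025825605844438 · 6^{−27} = 990389025825605844438/1023490369077469249536.
As a reduced fraction: E[X] = 165064837637600974073/170581728179578208256 ≈ 0.96766.
Is E[X] < 1? YES.
Since E[X] < 1, there exists a 6-coloring of K_{1589} with no monochromatic K_8; hence R_6(8) > 1589.

E[X] = 165064837637600974073/170581728179578208256 ≈ 0.96766; E[X] < 1, so R_6(8) > 1589.


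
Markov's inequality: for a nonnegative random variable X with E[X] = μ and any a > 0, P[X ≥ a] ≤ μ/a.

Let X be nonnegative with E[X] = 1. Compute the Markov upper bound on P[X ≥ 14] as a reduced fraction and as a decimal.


μ = E[X] = 1, a = 14.
Markov: P[X ≥ 14] ≤ μ/a = (1)/14 = 1/14.
Numerically: ≈ 0.071429.
(Since a = 14 > μ = 1.000000, the bound 1/14 is < 1 and informative.)

P[X ≥ 14] ≤ 1/14 ≈ 0.071429.


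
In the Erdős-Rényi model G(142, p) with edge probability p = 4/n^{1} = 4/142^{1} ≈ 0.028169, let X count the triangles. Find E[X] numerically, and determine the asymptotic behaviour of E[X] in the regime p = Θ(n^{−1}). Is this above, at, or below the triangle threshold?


Number of potential triangles: C(142, 3) = 467180.
Each occurs with probability p³ ≈ (0.028169)³ ≈ 2.2351925e-05.
By linearity: E[X] = C(142, 3)·p³ ≈ 467180 · 2.2351925e-05 ≈ 10.44237.
Here α = 1, so p = 4/n is exactly at the triangle threshold p ~ 1/n. Asymptotically E[X] → c³/6 = 4³/6 = 32/3 ≈ 10.66667, a bounded constant. In this regime the triangle count is asymptotically Poisson(c³/6).

E[X] ≈ 10.44237; in regime p = Θ(1/n^{1}) E[X] stays bounded (at the triangle threshold p ~ 1/n).


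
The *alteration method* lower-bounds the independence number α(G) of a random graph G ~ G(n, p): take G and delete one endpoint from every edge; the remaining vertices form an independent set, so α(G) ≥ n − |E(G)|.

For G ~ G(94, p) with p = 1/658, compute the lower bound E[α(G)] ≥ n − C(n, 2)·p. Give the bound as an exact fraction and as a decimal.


E[|E(G)|] = C(94, 2)·p = 4371 · (1/658) = 93/14.
E[α(G)] ≥ n − E[|E(G)|] = 94 − 93/14 = 1223/14.
Numerically: ≈ 87.35714.
(This is only a lower bound; the true E[α(G)] may be larger.)

E[α(G)] ≥ 1223/14 ≈ 87.35714.


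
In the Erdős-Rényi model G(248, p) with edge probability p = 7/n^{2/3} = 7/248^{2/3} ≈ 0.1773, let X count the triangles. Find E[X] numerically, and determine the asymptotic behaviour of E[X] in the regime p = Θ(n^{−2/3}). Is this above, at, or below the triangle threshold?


Number of potential triangles: C(248, 3) = 2511496.
Each occurs with probability p³ ≈ (0.1773)³ ≈ 5.576873e-03.
By linearity: E[X] = C(248, 3)·p³ ≈ 2511496 · 5.576873e-03 ≈ 14006.2944.
Since α = 2/3 < 1, p = c/n^{2/3} ≫ 1/n is above the triangle threshold p ~ 1/n. Asymptotically E[X] ~ (c³/6)·n^{3(1−α)} = (7³/6)·n^{1} → ∞; triangles are abundant w.h.p.

E[X] ≈ 14006.2944; in regime p = Θ(1/n^{2/3}) E[X] diverges (above the triangle threshold p ~ 1/n).


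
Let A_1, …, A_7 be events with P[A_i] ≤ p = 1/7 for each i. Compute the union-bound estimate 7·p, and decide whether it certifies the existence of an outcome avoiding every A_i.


Union bound: P[∪_{i=1}^{7} A_i] ≤ Σ_i P[A_i] ≤ 7·p = 7·(1/7) = 1.
Numerically: 1 ≈ 1.00000.
Is 1 < 1? NO.
Since the bound 1 is ≥ 1, the union bound is uninformative here; it does NOT by itself certify existence.

7·p = 1 ≈ 1.00000; existence NOT certified by the union bound.


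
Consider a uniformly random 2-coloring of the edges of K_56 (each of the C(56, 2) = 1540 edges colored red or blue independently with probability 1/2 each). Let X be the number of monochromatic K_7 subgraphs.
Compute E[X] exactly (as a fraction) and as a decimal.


Let X = Σ_S X_S over the C(56, 7) = 231917400 subsets S of size 7, where X_S = 1 if the K_7 on S is monochromatic.
For a fixed S, the K_7 on S has C(7, 2) = 21 edges. P[all 21 edges red] = (1/2)^21, and likewise for blue, so P[monochromatic] = 2·(1/2)^21 = 2^{1 − 21} = 1/1048576.
By linearity of expectation: E[X] = C(56, 7) · 2^{1 − 21} = 231917400 · 1/1048576 = 28989675/131072.
Numerically: E[X] ≈ 221.1737.

E[X] = C(56,7)·2^(1−C(7,2)) = 28989675/131072 ≈ 221.1737.
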